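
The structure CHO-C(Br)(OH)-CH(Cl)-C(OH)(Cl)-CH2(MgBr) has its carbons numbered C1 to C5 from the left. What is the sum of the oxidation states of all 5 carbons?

+2

Tallying each carbon's bonds:
C1: 1C, 1H, 2O → 0 − 1 + 2 = +1
C2: 2C, 1O, 1Br → 0 + 1 + 1 = +2
C3: 2C, 1H, 1Cl → 0 − 1 + 1 = 0
C4: 2C, 1O, 1Cl → 0 + 1 + 1 = +2
C5: 1C, 2H, 1Mg → 0 − 2 − 1 = -3
Sum = +1 + 2 + 0 + 2 − 3 = +2.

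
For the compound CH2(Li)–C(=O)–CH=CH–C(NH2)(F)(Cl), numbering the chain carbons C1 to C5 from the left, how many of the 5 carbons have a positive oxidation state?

Tallying each carbon's bonds:
C1: 1C, 2H, 1Li → 0 − 2 − 1 = -3
C2: 2C, 2O → 0 + 2 = +2
C3: 3C, 1H → 0 − 1 = -1
C4: 3C, 1H → 0 − 1 = -1
C5: 1C, 1N, 1F, 1Cl → 0 + 1 + 1 + 1 = +3
2 carbons (C2, C5) meet the condition.

2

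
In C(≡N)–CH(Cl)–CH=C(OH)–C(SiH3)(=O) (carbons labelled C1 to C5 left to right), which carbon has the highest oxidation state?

C1

Assign +1 per bond to O/N/halogen, −1 per bond to H or an electropositive element, and 0 per bond to carbon. Tallying each carbon:
C1: 1C, 3N → 0 + 3 = +3
C2: 2C, 1H, 1Cl → 0 − 1 + 1 = 0
C3: 3C, 1H → 0 − 1 = -1
C4: 3C, 1O → 0 + 1 = +1
C5: 1C, 2O, 1Si → 0 + 2 − 1 = +1
The most oxidised carbon is C1 at +3.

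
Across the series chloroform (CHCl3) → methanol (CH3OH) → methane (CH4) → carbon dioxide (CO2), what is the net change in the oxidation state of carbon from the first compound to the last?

Carbon oxidation states along the series — chloroform: +2, methanol: -2, methane: -4, carbon dioxide: +4.
Net change = +4 − (+2) = +2.

+2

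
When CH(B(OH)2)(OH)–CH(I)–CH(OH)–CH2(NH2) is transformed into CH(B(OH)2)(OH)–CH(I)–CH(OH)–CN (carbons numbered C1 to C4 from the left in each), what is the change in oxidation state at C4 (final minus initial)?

+4

Before: C4 has 1 bond to C, 2 bonds to H, 1 bond to N → oxidation state -1.
After: C4 has 1 bond to C, 3 bonds to N → oxidation state +3.
Δ = +3 − (-1) = +4, so this is an oxidation at C4.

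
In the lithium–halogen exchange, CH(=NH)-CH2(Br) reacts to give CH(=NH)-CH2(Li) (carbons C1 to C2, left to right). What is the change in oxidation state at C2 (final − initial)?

-2

Before: C2 has 1 bond to C, 2 bonds to H, 1 bond to Br → oxidation state -1.
After: C2 has 1 bond to C, 2 bonds to H, 1 bond to Li → oxidation state -3.
Δ = -3 − (-1) = -2, so this is a reduction at C2.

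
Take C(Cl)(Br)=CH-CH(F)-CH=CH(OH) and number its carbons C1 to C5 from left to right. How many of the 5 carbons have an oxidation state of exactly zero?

Count +1 for every bond to an atom more electronegative than carbon and −1 for every bond to one less electronegative; C–C bonds are 0. Tallying each carbon:
C1: 2C, 1Cl, 1Br → 0 + 1 + 1 = +2
C2: 3C, 1H → 0 − 1 = -1
C3: 2C, 1H, 1F → 0 − 1 + 1 = 0
C4: 3C, 1H → 0 − 1 = -1
C5: 2C, 1H, 1O → 0 − 1 + 1 = 0
2 carbons (C3, C5) meet the condition.

2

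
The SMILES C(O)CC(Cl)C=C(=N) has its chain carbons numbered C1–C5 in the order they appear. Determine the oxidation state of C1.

C1 has one bond to C (0), one bond to H (-1), one bond to O (+1), one bond to H (-1).
Oxidation state = 0 − 1 + 1 − 1 = -1.

-1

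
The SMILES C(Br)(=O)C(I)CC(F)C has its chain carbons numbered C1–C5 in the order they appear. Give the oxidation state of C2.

0

Bonds to more-electronegative neighbours contribute +1 each, bonds to H or metals contribute −1 each, and C–C bonds contribute 0.
C2 has one bond to C (0), one bond to C (0), one bond to I (+1), one bond to H (-1).
Oxidation state = 0 + 0 + 1 − 1 = 0.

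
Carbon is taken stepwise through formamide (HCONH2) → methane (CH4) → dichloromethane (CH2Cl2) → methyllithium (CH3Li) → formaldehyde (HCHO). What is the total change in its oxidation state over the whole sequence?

-2

Carbon oxidation states along the series — formamide: +2, methane: -4, dichloromethane: 0, methyllithium: -4, formaldehyde: 0.
Net change = 0 − (+2) = -2.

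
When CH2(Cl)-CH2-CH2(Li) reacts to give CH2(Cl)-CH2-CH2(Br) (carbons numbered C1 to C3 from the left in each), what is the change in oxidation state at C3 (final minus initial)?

+2

Before: C3 has 1 bond to C, 2 bonds to H, 1 bond to Li → oxidation state -3.
After: C3 has 1 bond to C, 2 bonds to H, 1 bond to Br → oxidation state -1.
Δ = -1 − (-3) = +2, so this is an oxidation at C3.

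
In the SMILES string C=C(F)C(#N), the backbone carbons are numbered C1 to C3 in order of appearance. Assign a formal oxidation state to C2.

+1

Bonds to more-electronegative neighbours contribute +1 each, bonds to H or metals contribute −1 each, and C–C bonds contribute 0.
C2 has a double bond to C (2×0 = 0), one bond to C (0), one bond to F (+1).
Oxidation state = 0 + 0 + 1 = +1.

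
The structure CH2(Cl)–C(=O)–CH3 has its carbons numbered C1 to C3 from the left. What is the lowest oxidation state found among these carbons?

-3

Count +1 for every bond to an atom more electronegative than carbon and −1 for every bond to one less electronegative; C–C bonds are 0. Tallying each carbon:
C1: 1C, 2H, 1Cl → 0 − 2 + 1 = -1
C2: 2C, 2O → 0 + 2 = +2
C3: 1C, 3H → 0 − 3 = -3
The lowest value is -3.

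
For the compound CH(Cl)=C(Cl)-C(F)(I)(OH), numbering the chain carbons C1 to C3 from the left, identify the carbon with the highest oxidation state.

C3

Tallying each carbon's bonds:
C1: 2C, 1H, 1Cl → 0 − 1 + 1 = 0
C2: 3C, 1Cl → 0 + 1 = +1
C3: 1C, 1O, 1F, 1I → 0 + 1 + 1 + 1 = +3
The most oxidised carbon is C3 at +3.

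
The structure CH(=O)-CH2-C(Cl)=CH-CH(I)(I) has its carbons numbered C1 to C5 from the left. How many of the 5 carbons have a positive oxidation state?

3

Count +1 for every bond to an atom more electronegative than carbon and −1 for every bond to one less electronegative; C–C bonds are 0. Tallying each carbon:
C1: 1C, 1H, 2O → 0 − 1 + 2 = +1
C2: 2C, 2H → 0 − 2 = -2
C3: 3C, 1Cl → 0 + 1 = +1
C4: 3C, 1H → 0 − 1 = -1
C5: 1C, 1H, 2I → 0 − 1 + 2 = +1
3 carbons (C1, C3, C5) meet the condition.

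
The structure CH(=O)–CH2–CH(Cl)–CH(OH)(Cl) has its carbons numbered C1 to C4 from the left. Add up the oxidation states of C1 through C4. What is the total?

0

Bonds to more-electronegative neighbours contribute +1 each, bonds to H or metals contribute −1 each, and C–C bonds contribute 0. Tallying each carbon:
C1: 1C, 1H, 2O → 0 − 1 + 2 = +1
C2: 2C, 2H → 0 − 2 = -2
C3: 2C, 1H, 1Cl → 0 − 1 + 1 = 0
C4: 1C, 1H, 1O, 1Cl → 0 − 1 + 1 + 1 = +1
Sum = +1 − 2 + 0 + 1 = 0.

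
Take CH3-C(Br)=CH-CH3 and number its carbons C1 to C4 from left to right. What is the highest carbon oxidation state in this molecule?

Tallying each carbon's bonds:
C1: 1C, 3H → 0 − 3 = -3
C2: 3C, 1Br → 0 + 1 = +1
C3: 3C, 1H → 0 − 1 = -1
C4: 1C, 3H → 0 − 3 = -3
The highest value is +1.

+1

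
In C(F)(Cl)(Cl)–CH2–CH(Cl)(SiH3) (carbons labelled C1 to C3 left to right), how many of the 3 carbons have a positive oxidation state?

1

Assign +1 per bond to O/N/halogen, −1 per bond to H or an electropositive element, and 0 per bond to carbon. Tallying each carbon:
C1: 1C, 1F, 2Cl → 0 + 1 + 2 = +3
C2: 2C, 2H → 0 − 2 = -2
C3: 1C, 1H, 1Cl, 1Si → 0 − 1 + 1 − 1 = -1
1 carbon (C1) meets the condition.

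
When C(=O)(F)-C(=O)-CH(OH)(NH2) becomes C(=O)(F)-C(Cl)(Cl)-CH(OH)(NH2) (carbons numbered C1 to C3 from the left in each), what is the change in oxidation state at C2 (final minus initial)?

Before: C2 has 2 bonds to C, 2 bonds to O → oxidation state +2.
After: C2 has 2 bonds to C, 2 bonds to Cl → oxidation state +2.
Δ = +2 − (+2) = 0, so no net redox change at C2.

0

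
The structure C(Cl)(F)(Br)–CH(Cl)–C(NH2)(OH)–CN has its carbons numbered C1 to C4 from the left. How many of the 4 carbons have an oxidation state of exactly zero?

1

Bonds to more-electronegative neighbours contribute +1 each, bonds to H or metals contribute −1 each, and C–C bonds contribute 0. Tallying each carbon:
C1: 1C, 1F, 1Cl, 1Br → 0 + 1 + 1 + 1 = +3
C2: 2C, 1H, 1Cl → 0 − 1 + 1 = 0
C3: 2C, 1O, 1N → 0 + 1 + 1 = +2
C4: 1C, 3N → 0 + 3 = +3
1 carbon (C2) meets the condition.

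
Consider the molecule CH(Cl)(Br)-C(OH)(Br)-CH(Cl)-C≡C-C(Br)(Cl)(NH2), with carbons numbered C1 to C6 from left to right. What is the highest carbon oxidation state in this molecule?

+3

Bonds to more-electronegative neighbours contribute +1 each, bonds to H or metals contribute −1 each, and C–C bonds contribute 0. Tallying each carbon:
C1: 1C, 1H, 1Cl, 1Br → 0 − 1 + 1 + 1 = +1
C2: 2C, 1O, 1Br → 0 + 1 + 1 = +2
C3: 2C, 1H, 1Cl → 0 − 1 + 1 = 0
C4: 4C → 0 = 0
C5: 4C → 0 = 0
C6: 1C, 1N, 1Cl, 1Br → 0 + 1 + 1 + 1 = +3
The highest value is +3.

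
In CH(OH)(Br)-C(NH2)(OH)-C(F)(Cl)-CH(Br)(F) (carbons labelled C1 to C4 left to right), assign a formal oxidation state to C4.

+1

C4 has one bond to C (0), one bond to H (-1), one bond to Br (+1), one bond to F (+1).
Oxidation state = 0 − 1 + 1 + 1 = +1.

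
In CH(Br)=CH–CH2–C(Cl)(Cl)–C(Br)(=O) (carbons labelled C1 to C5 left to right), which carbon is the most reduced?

Assign +1 per bond to O/N/halogen, −1 per bond to H or an electropositive element, and 0 per bond to carbon. Tallying each carbon:
C1: 2C, 1H, 1Br → 0 − 1 + 1 = 0
C2: 3C, 1H → 0 − 1 = -1
C3: 2C, 2H → 0 − 2 = -2
C4: 2C, 2Cl → 0 + 2 = +2
C5: 1C, 2O, 1Br → 0 + 2 + 1 = +3
The most reduced carbon is C3 at -2.

C3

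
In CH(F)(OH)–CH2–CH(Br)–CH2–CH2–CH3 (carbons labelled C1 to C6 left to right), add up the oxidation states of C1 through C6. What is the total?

-8

Count +1 for every bond to an atom more electronegative than carbon and −1 for every bond to one less electronegative; C–C bonds are 0. Tallying each carbon:
C1: 1C, 1H, 1O, 1F → 0 − 1 + 1 + 1 = +1
C2: 2C, 2H → 0 − 2 = -2
C3: 2C, 1H, 1Br → 0 − 1 + 1 = 0
C4: 2C, 2H → 0 − 2 = -2
C5: 2C, 2H → 0 − 2 = -2
C6: 1C, 3H → 0 − 3 = -3
Sum = +1 − 2 + 0 − 2 − 2 − 3 = -8.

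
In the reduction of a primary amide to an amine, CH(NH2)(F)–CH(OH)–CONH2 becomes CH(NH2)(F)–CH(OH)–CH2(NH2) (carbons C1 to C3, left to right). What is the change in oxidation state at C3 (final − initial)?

-4

Before: C3 has 1 bond to C, 2 bonds to O, 1 bond to N → oxidation state +3.
After: C3 has 1 bond to C, 2 bonds to H, 1 bond to N → oxidation state -1.
Δ = -1 − (+3) = -4, so this is a reduction at C3.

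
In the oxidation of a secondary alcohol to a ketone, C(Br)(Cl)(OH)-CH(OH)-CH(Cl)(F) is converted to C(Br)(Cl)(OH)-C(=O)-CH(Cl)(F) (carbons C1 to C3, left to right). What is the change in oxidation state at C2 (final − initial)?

+2

Before: C2 has 2 bonds to C, 1 bond to H, 1 bond to O → oxidation state 0.
After: C2 has 2 bonds to C, 2 bonds to O → oxidation state +2.
Δ = +2 − (0) = +2, so this is an oxidation at C2.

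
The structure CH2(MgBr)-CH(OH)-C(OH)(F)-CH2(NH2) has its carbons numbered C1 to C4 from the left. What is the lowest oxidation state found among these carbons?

Each bond to a more electronegative atom (O, N, halogen) counts +1, each bond to a less electronegative atom (H, metal, B, Si) counts −1, and each C–C bond counts 0. Tallying each carbon:
C1: 1C, 2H, 1Mg → 0 − 2 − 1 = -3
C2: 2C, 1H, 1O → 0 − 1 + 1 = 0
C3: 2C, 1O, 1F → 0 + 1 + 1 = +2
C4: 1C, 2H, 1N → 0 − 2 + 1 = -1
The lowest value is -3.

-3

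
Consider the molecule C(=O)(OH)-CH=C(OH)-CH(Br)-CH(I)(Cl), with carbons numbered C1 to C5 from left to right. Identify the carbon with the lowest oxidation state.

C2

Count +1 for every bond to an atom more electronegative than carbon and −1 for every bond to one less electronegative; C–C bonds are 0. Tallying each carbon:
C1: 1C, 3O → 0 + 3 = +3
C2: 3C, 1H → 0 − 1 = -1
C3: 3C, 1O → 0 + 1 = +1
C4: 2C, 1H, 1Br → 0 − 1 + 1 = 0
C5: 1C, 1H, 1Cl, 1I → 0 − 1 + 1 + 1 = +1
The most reduced carbon is C2 at -1.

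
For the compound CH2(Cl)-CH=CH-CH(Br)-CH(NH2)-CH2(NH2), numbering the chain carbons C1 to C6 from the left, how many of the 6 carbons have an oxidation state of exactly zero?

2

Bonds to more-electronegative neighbours contribute +1 each, bonds to H or metals contribute −1 each, and C–C bonds contribute 0. Tallying each carbon:
C1: 1C, 2H, 1Cl → 0 − 2 + 1 = -1
C2: 3C, 1H → 0 − 1 = -1
C3: 3C, 1H → 0 − 1 = -1
C4: 2C, 1H, 1Br → 0 − 1 + 1 = 0
C5: 2C, 1H, 1N → 0 − 1 + 1 = 0
C6: 1C, 2H, 1N → 0 − 2 + 1 = -1
2 carbons (C4, C5) meet the condition.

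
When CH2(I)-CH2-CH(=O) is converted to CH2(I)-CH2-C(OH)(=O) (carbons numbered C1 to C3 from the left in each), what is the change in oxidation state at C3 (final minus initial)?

Before: C3 has 1 bond to C, 1 bond to H, 2 bonds to O → oxidation state +1.
After: C3 has 1 bond to C, 3 bonds to O → oxidation state +3.
Δ = +3 − (+1) = +2, so this is an oxidation at C3.

+2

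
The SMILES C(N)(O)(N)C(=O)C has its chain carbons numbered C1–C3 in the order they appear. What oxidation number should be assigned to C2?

Count +1 for every bond to an atom more electronegative than carbon and −1 for every bond to one less electronegative; C–C bonds are 0.
C2 has one bond to C (0), one bond to C (0), a double bond to O (2×+1 = +2).
Oxidation state = 0 + 0 + 2 = +2.

+2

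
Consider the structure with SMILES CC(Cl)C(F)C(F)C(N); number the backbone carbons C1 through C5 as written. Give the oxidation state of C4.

Count +1 for every bond to an atom more electronegative than carbon and −1 for every bond to one less electronegative; C–C bonds are 0.
C4 has one bond to C (0), one bond to C (0), one bond to F (+1), one bond to H (-1).
Oxidation state = 0 + 0 + 1 − 1 = 0.

0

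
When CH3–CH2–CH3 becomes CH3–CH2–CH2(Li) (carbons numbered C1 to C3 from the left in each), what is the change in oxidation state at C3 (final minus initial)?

Before: C3 has 1 bond to C, 3 bonds to H → oxidation state -3.
After: C3 has 1 bond to C, 2 bonds to H, 1 bond to Li → oxidation state -3.
Δ = -3 − (-3) = 0, so no net redox change at C3.

0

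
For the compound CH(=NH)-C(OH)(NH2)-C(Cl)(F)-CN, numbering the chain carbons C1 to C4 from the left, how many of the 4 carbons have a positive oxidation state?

4

Each bond to a more electronegative atom (O, N, halogen) counts +1, each bond to a less electronegative atom (H, metal, B, Si) counts −1, and each C–C bond counts 0. Tallying each carbon:
C1: 1C, 1H, 2N → 0 − 1 + 2 = +1
C2: 2C, 1O, 1N → 0 + 1 + 1 = +2
C3: 2C, 1F, 1Cl → 0 + 1 + 1 = +2
C4: 1C, 3N → 0 + 3 = +3
4 carbons (C1, C2, C3, C4) meet the condition.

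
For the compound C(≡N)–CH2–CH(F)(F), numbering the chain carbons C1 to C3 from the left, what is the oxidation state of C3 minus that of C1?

-2

C3: 1C, 1H, 2F → 0 − 1 + 2 = +1
C1: 1C, 3N → 0 + 3 = +3
Difference: +1 − (+3) = -2.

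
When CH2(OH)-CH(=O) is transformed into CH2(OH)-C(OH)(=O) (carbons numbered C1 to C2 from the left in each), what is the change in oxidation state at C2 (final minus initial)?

+2

Before: C2 has 1 bond to C, 1 bond to H, 2 bonds to O → oxidation state +1.
After: C2 has 1 bond to C, 3 bonds to O → oxidation state +3.
Δ = +3 − (+1) = +2, so this is an oxidation at C2.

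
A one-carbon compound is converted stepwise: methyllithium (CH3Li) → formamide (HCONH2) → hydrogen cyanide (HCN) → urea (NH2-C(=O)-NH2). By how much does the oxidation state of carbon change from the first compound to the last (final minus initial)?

Carbon oxidation states along the series — methyllithium: -4, formamide: +2, hydrogen cyanide: +2, urea: +4.
Net change = +4 − (-4) = +8.

+8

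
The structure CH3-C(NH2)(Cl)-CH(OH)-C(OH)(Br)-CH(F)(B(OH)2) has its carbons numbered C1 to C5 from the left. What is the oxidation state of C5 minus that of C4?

C5: 1C, 1H, 1F, 1B → 0 − 1 + 1 − 1 = -1
C4: 2C, 1O, 1Br → 0 + 1 + 1 = +2
Difference: -1 − (+2) = -3.

-3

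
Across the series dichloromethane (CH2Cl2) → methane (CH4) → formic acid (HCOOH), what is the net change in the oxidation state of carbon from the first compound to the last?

+2

Carbon oxidation states along the series — dichloromethane: 0, methane: -4, formic acid: +2.
Net change = +2 − (0) = +2.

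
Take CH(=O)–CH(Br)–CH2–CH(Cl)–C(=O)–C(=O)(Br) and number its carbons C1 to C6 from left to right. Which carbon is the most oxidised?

C6

Tallying each carbon's bonds:
C1: 1C, 1H, 2O → 0 − 1 + 2 = +1
C2: 2C, 1H, 1Br → 0 − 1 + 1 = 0
C3: 2C, 2H → 0 − 2 = -2
C4: 2C, 1H, 1Cl → 0 − 1 + 1 = 0
C5: 2C, 2O → 0 + 2 = +2
C6: 1C, 2O, 1Br → 0 + 2 + 1 = +3
The most oxidised carbon is C6 at +3.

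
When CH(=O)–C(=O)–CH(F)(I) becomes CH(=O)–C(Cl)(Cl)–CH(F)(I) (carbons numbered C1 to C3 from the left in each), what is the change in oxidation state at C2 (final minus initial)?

Before: C2 has 2 bonds to C, 2 bonds to O → oxidation state +2.
After: C2 has 2 bonds to C, 2 bonds to Cl → oxidation state +2.
Δ = +2 − (+2) = 0, so no net redox change at C2.

0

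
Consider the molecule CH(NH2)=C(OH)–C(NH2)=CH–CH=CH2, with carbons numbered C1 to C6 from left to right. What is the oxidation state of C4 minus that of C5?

0

C4: 3C, 1H → 0 − 1 = -1
C5: 3C, 1H → 0 − 1 = -1
Difference: -1 − (-1) = 0.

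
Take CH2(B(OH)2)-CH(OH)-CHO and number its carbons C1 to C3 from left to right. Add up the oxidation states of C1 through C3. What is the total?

-2

Assign +1 per bond to O/N/halogen, −1 per bond to H or an electropositive element, and 0 per bond to carbon. Tallying each carbon:
C1: 1C, 2H, 1B → 0 − 2 − 1 = -3
C2: 2C, 1H, 1O → 0 − 1 + 1 = 0
C3: 1C, 1H, 2O → 0 − 1 + 2 = +1
Sum = -3 + 0 + 1 = -2.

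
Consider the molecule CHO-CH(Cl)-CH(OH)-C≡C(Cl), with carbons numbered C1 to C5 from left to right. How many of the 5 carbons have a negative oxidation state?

0

Count +1 for every bond to an atom more electronegative than carbon and −1 for every bond to one less electronegative; C–C bonds are 0. Tallying each carbon:
C1: 1C, 1H, 2O → 0 − 1 + 2 = +1
C2: 2C, 1H, 1Cl → 0 − 1 + 1 = 0
C3: 2C, 1H, 1O → 0 − 1 + 1 = 0
C4: 4C → 0 = 0
C5: 3C, 1Cl → 0 + 1 = +1
0 carbons meet the condition.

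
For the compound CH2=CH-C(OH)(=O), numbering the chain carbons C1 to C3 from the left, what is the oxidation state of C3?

C3 has one bond to C (0), one bond to O (+1), a double bond to O (2×+1 = +2).
Oxidation state = 0 + 1 + 2 = +3.

+3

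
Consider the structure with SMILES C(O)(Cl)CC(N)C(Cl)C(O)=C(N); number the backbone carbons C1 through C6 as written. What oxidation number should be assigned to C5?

Assign +1 per bond to O/N/halogen, −1 per bond to H or an electropositive element, and 0 per bond to carbon.
C5 has one bond to C (0), a double bond to C (2×0 = 0), one bond to O (+1).
Oxidation state = 0 + 0 + 1 = +1.

+1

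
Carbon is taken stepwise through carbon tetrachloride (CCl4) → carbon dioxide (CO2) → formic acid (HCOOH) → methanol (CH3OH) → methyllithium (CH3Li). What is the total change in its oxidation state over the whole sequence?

-8

Carbon oxidation states along the series — carbon tetrachloride: +4, carbon dioxide: +4, formic acid: +2, methanol: -2, methyllithium: -4.
Net change = -4 − (+4) = -8.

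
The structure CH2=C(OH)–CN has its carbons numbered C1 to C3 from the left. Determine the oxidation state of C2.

C2 has a double bond to C (2×0 = 0), one bond to C (0), one bond to O (+1).
Oxidation state = 0 + 0 + 1 = +1.

+1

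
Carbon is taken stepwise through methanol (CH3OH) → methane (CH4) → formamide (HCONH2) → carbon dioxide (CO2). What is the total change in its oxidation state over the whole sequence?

+6

Carbon oxidation states along the series — methanol: -2, methane: -4, formamide: +2, carbon dioxide: +4.
Net change = +4 − (-2) = +6.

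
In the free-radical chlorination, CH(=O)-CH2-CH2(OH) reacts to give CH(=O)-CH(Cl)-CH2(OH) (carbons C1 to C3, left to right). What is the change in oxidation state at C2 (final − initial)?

+2

Before: C2 has 2 bonds to C, 2 bonds to H → oxidation state -2.
After: C2 has 2 bonds to C, 1 bond to H, 1 bond to Cl → oxidation state 0.
Δ = 0 − (-2) = +2, so this is an oxidation at C2.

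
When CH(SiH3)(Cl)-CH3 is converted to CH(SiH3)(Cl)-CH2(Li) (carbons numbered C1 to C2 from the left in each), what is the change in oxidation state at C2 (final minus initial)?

0

Before: C2 has 1 bond to C, 3 bonds to H → oxidation state -3.
After: C2 has 1 bond to C, 2 bonds to H, 1 bond to Li → oxidation state -3.
Δ = -3 − (-3) = 0, so no net redox change at C2.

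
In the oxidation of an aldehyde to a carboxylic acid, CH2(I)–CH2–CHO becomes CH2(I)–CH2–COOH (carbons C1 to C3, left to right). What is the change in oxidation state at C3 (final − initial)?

+2

Before: C3 has 1 bond to C, 1 bond to H, 2 bonds to O → oxidation state +1.
After: C3 has 1 bond to C, 3 bonds to O → oxidation state +3.
Δ = +3 − (+1) = +2, so this is an oxidation at C3.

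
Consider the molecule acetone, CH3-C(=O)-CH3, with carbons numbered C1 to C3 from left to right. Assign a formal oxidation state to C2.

+2

Assign +1 per bond to O/N/halogen, −1 per bond to H or an electropositive element, and 0 per bond to carbon.
C2 has a double bond to O (2×+1 = +2), one bond to C (0), one bond to C (0).
Oxidation state = +2 + 0 + 0 = +2.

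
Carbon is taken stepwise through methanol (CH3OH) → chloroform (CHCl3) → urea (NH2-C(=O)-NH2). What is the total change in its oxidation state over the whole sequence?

+6

Carbon oxidation states along the series — methanol: -2, chloroform: +2, urea: +4.
Net change = +4 − (-2) = +6.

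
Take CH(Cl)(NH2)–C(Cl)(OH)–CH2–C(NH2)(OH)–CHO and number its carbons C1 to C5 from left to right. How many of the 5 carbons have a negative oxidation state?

1

Bonds to more-electronegative neighbours contribute +1 each, bonds to H or metals contribute −1 each, and C–C bonds contribute 0. Tallying each carbon:
C1: 1C, 1H, 1N, 1Cl → 0 − 1 + 1 + 1 = +1
C2: 2C, 1O, 1Cl → 0 + 1 + 1 = +2
C3: 2C, 2H → 0 − 2 = -2
C4: 2C, 1O, 1N → 0 + 1 + 1 = +2
C5: 1C, 1H, 2O → 0 − 1 + 2 = +1
1 carbon (C3) meets the condition.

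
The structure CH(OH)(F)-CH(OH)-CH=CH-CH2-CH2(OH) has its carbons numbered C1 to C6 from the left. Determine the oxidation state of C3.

C3 has one bond to C (0), a double bond to C (2×0 = 0), one bond to H (-1).
Oxidation state = 0 + 0 − 1 = -1.

-1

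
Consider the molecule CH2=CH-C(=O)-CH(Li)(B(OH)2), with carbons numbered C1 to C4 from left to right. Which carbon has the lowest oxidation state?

C4

Tallying each carbon's bonds:
C1: 2C, 2H → 0 − 2 = -2
C2: 3C, 1H → 0 − 1 = -1
C3: 2C, 2O → 0 + 2 = +2
C4: 1C, 1H, 1Li, 1B → 0 − 1 − 1 − 1 = -3
The most reduced carbon is C4 at -3.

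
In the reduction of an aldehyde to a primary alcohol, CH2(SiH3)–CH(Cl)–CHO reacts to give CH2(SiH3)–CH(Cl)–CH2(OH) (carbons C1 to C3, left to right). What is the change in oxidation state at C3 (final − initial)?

-2

Before: C3 has 1 bond to C, 1 bond to H, 2 bonds to O → oxidation state +1.
After: C3 has 1 bond to C, 2 bonds to H, 1 bond to O → oxidation state -1.
Δ = -1 − (+1) = -2, so this is a reduction at C3.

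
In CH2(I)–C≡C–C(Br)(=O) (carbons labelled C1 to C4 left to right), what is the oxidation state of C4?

Each bond to a more electronegative atom (O, N, halogen) counts +1, each bond to a less electronegative atom (H, metal, B, Si) counts −1, and each C–C bond counts 0.
C4 has one bond to C (0), one bond to Br (+1), a double bond to O (2×+1 = +2).
Oxidation state = 0 + 1 + 2 = +3.

+3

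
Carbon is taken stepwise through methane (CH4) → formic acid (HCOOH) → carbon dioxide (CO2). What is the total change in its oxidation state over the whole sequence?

+8

Carbon oxidation states along the series — methane: -4, formic acid: +2, carbon dioxide: +4.
Net change = +4 − (-4) = +8.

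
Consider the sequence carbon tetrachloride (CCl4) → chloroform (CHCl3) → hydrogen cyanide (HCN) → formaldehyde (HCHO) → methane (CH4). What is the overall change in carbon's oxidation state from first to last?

Carbon oxidation states along the series — carbon tetrachloride: +4, chloroform: +2, hydrogen cyanide: +2, formaldehyde: 0, methane: -4.
Net change = -4 − (+4) = -8.

-8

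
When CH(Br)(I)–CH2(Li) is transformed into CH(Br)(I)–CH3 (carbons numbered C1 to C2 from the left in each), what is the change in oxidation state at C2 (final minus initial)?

Before: C2 has 1 bond to C, 2 bonds to H, 1 bond to Li → oxidation state -3.
After: C2 has 1 bond to C, 3 bonds to H → oxidation state -3.
Δ = -3 − (-3) = 0, so no net redox change at C2.

0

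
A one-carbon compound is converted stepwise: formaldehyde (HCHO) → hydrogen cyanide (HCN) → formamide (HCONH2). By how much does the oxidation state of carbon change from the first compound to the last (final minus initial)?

Carbon oxidation states along the series — formaldehyde: 0, hydrogen cyanide: +2, formamide: +2.
Net change = +2 − (0) = +2.

+2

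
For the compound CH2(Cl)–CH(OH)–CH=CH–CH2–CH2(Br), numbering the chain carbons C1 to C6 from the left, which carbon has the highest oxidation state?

Each bond to a more electronegative atom (O, N, halogen) counts +1, each bond to a less electronegative atom (H, metal, B, Si) counts −1, and each C–C bond counts 0. Tallying each carbon:
C1: 1C, 2H, 1Cl → 0 − 2 + 1 = -1
C2: 2C, 1H, 1O → 0 − 1 + 1 = 0
C3: 3C, 1H → 0 − 1 = -1
C4: 3C, 1H → 0 − 1 = -1
C5: 2C, 2H → 0 − 2 = -2
C6: 1C, 2H, 1Br → 0 − 2 + 1 = -1
The most oxidised carbon is C2 at 0.

C2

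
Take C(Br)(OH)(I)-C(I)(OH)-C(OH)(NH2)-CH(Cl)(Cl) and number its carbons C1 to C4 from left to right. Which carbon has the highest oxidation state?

C1

Assign +1 per bond to O/N/halogen, −1 per bond to H or an electropositive element, and 0 per bond to carbon. Tallying each carbon:
C1: 1C, 1O, 1Br, 1I → 0 + 1 + 1 + 1 = +3
C2: 2C, 1O, 1I → 0 + 1 + 1 = +2
C3: 2C, 1O, 1N → 0 + 1 + 1 = +2
C4: 1C, 1H, 2Cl → 0 − 1 + 2 = +1
The most oxidised carbon is C1 at +3.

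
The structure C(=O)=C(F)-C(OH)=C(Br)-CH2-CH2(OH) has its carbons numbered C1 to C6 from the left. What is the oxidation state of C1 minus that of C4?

C1: 2C, 2O → 0 + 2 = +2
C4: 3C, 1Br → 0 + 1 = +1
Difference: +2 − (+1) = +1.

+1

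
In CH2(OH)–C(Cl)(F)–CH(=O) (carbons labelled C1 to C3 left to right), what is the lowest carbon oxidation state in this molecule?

-1

Each bond to a more electronegative atom (O, N, halogen) counts +1, each bond to a less electronegative atom (H, metal, B, Si) counts −1, and each C–C bond counts 0. Tallying each carbon:
C1: 1C, 2H, 1O → 0 − 2 + 1 = -1
C2: 2C, 1F, 1Cl → 0 + 1 + 1 = +2
C3: 1C, 1H, 2O → 0 − 1 + 2 = +1
The lowest value is -1.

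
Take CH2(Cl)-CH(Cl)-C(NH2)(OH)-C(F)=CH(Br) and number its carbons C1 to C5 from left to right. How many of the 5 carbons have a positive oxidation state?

2

Tallying each carbon's bonds:
C1: 1C, 2H, 1Cl → 0 − 2 + 1 = -1
C2: 2C, 1H, 1Cl → 0 − 1 + 1 = 0
C3: 2C, 1O, 1N → 0 + 1 + 1 = +2
C4: 3C, 1F → 0 + 1 = +1
C5: 2C, 1H, 1Br → 0 − 1 + 1 = 0
2 carbons (C3, C4) meet the condition.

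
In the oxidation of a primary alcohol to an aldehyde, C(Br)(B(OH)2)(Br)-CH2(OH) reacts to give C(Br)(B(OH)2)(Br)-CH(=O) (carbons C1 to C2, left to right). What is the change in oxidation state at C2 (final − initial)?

+2

Before: C2 has 1 bond to C, 2 bonds to H, 1 bond to O → oxidation state -1.
After: C2 has 1 bond to C, 1 bond to H, 2 bonds to O → oxidation state +1.
Δ = +1 − (-1) = +2, so this is an oxidation at C2.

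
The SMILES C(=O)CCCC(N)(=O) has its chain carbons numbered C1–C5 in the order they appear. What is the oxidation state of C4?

C4 has one bond to C (0), one bond to C (0), one bond to H (-1), one bond to H (-1).
Oxidation state = 0 + 0 − 1 − 1 = -2.

-2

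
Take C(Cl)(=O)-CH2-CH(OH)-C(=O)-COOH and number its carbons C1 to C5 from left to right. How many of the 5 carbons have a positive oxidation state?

Tallying each carbon's bonds:
C1: 1C, 2O, 1Cl → 0 + 2 + 1 = +3
C2: 2C, 2H → 0 − 2 = -2
C3: 2C, 1H, 1O → 0 − 1 + 1 = 0
C4: 2C, 2O → 0 + 2 = +2
C5: 1C, 3O → 0 + 3 = +3
3 carbons (C1, C4, C5) meet the condition.

3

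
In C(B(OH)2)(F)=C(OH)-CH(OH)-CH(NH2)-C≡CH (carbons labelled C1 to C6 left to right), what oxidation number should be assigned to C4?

0

C4 has one bond to C (0), one bond to C (0), one bond to N (+1), one bond to H (-1).
Oxidation state = 0 + 0 + 1 − 1 = 0.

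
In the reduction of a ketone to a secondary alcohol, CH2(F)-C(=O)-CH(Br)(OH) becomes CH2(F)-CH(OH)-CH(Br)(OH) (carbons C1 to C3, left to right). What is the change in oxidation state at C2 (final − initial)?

-2

Before: C2 has 2 bonds to C, 2 bonds to O → oxidation state +2.
After: C2 has 2 bonds to C, 1 bond to H, 1 bond to O → oxidation state 0.
Δ = 0 − (+2) = -2, so this is a reduction at C2.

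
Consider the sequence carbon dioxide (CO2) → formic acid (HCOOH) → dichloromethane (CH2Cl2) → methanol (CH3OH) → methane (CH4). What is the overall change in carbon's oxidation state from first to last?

-8

Carbon oxidation states along the series — carbon dioxide: +4, formic acid: +2, dichloromethane: 0, methanol: -2, methane: -4.
Net change = -4 − (+4) = -8.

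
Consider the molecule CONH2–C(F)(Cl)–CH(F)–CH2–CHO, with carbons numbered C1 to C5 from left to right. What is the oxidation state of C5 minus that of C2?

C5: 1C, 1H, 2O → 0 − 1 + 2 = +1
C2: 2C, 1F, 1Cl → 0 + 1 + 1 = +2
Difference: +1 − (+2) = -1.

-1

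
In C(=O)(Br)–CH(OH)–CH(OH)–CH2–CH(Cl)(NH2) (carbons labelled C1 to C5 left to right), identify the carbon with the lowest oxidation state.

Each bond to a more electronegative atom (O, N, halogen) counts +1, each bond to a less electronegative atom (H, metal, B, Si) counts −1, and each C–C bond counts 0. Tallying each carbon:
C1: 1C, 2O, 1Br → 0 + 2 + 1 = +3
C2: 2C, 1H, 1O → 0 − 1 + 1 = 0
C3: 2C, 1H, 1O → 0 − 1 + 1 = 0
C4: 2C, 2H → 0 − 2 = -2
C5: 1C, 1H, 1N, 1Cl → 0 − 1 + 1 + 1 = +1
The most reduced carbon is C4 at -2.

C4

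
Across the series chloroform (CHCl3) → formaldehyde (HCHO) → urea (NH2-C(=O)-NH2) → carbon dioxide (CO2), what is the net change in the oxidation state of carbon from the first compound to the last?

+2

Carbon oxidation states along the series — chloroform: +2, formaldehyde: 0, urea: +4, carbon dioxide: +4.
Net change = +4 − (+2) = +2.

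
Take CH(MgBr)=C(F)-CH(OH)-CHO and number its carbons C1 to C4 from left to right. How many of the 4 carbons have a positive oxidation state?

Assign +1 per bond to O/N/halogen, −1 per bond to H or an electropositive element, and 0 per bond to carbon. Tallying each carbon:
C1: 2C, 1H, 1Mg → 0 − 1 − 1 = -2
C2: 3C, 1F → 0 + 1 = +1
C3: 2C, 1H, 1O → 0 − 1 + 1 = 0
C4: 1C, 1H, 2O → 0 − 1 + 2 = +1
2 carbons (C2, C4) meet the condition.

2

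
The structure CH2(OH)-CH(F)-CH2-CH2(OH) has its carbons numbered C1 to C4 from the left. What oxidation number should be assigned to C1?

-1

Assign +1 per bond to O/N/halogen, −1 per bond to H or an electropositive element, and 0 per bond to carbon.
C1 has one bond to C (0), one bond to O (+1), one bond to H (-1), one bond to H (-1).
Oxidation state = 0 + 1 − 1 − 1 = -1.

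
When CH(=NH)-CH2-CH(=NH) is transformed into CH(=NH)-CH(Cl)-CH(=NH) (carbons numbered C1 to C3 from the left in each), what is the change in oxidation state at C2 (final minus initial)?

+2

Before: C2 has 2 bonds to C, 2 bonds to H → oxidation state -2.
After: C2 has 2 bonds to C, 1 bond to H, 1 bond to Cl → oxidation state 0.
Δ = 0 − (-2) = +2, so this is an oxidation at C2.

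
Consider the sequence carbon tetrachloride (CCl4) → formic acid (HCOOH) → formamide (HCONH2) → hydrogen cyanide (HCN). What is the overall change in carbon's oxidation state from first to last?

Carbon oxidation states along the series — carbon tetrachloride: +4, formic acid: +2, formamide: +2, hydrogen cyanide: +2.
Net change = +2 − (+4) = -2.

-2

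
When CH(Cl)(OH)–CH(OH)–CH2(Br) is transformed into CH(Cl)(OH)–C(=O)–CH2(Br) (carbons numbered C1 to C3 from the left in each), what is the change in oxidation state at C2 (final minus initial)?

Before: C2 has 2 bonds to C, 1 bond to H, 1 bond to O → oxidation state 0.
After: C2 has 2 bonds to C, 2 bonds to O → oxidation state +2.
Δ = +2 − (0) = +2, so this is an oxidation at C2.

+2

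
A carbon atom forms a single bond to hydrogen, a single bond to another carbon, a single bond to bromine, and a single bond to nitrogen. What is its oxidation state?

The carbon has one bond to C (0), one bond to N (+1), one bond to H (-1), one bond to Br (+1).
Oxidation state = 0 + 1 − 1 + 1 = +1.

+1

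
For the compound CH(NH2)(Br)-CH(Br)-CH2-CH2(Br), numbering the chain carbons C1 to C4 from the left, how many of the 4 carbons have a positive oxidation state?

Each bond to a more electronegative atom (O, N, halogen) counts +1, each bond to a less electronegative atom (H, metal, B, Si) counts −1, and each C–C bond counts 0. Tallying each carbon:
C1: 1C, 1H, 1N, 1Br → 0 − 1 + 1 + 1 = +1
C2: 2C, 1H, 1Br → 0 − 1 + 1 = 0
C3: 2C, 2H → 0 − 2 = -2
C4: 1C, 2H, 1Br → 0 − 2 + 1 = -1
1 carbon (C1) meets the condition.

1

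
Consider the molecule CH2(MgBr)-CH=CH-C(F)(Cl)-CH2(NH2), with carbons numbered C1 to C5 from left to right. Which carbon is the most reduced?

C1

Tallying each carbon's bonds:
C1: 1C, 2H, 1Mg → 0 − 2 − 1 = -3
C2: 3C, 1H → 0 − 1 = -1
C3: 3C, 1H → 0 − 1 = -1
C4: 2C, 1F, 1Cl → 0 + 1 + 1 = +2
C5: 1C, 2H, 1N → 0 − 2 + 1 = -1
The most reduced carbon is C1 at -3.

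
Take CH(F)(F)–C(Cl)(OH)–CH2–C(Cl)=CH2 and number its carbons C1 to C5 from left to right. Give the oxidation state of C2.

+2

Count +1 for every bond to an atom more electronegative than carbon and −1 for every bond to one less electronegative; C–C bonds are 0.
C2 has one bond to C (0), one bond to C (0), one bond to Cl (+1), one bond to O (+1).
Oxidation state = 0 + 0 + 1 + 1 = +2.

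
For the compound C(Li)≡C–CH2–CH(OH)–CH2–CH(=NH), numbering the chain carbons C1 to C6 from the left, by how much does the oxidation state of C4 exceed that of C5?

C4: 2C, 1H, 1O → 0 − 1 + 1 = 0
C5: 2C, 2H → 0 − 2 = -2
Difference: 0 − (-2) = +2.

+2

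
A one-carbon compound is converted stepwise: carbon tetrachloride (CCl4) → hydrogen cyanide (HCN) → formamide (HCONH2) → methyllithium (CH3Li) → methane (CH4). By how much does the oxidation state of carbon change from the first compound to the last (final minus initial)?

-8

Carbon oxidation states along the series — carbon tetrachloride: +4, hydrogen cyanide: +2, formamide: +2, methyllithium: -4, methane: -4.
Net change = -4 − (+4) = -8.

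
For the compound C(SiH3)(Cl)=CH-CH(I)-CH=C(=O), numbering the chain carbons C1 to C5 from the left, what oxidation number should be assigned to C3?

0

C3 has one bond to C (0), one bond to C (0), one bond to I (+1), one bond to H (-1).
Oxidation state = 0 + 0 + 1 − 1 = 0.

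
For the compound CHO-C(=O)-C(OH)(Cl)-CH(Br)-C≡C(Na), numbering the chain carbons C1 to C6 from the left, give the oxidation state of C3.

C3 has one bond to C (0), one bond to C (0), one bond to O (+1), one bond to Cl (+1).
Oxidation state = 0 + 0 + 1 + 1 = +2.

+2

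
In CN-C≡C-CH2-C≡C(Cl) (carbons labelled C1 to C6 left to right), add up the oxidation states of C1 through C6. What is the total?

Count +1 for every bond to an atom more electronegative than carbon and −1 for every bond to one less electronegative; C–C bonds are 0. Tallying each carbon:
C1: 1C, 3N → 0 + 3 = +3
C2: 4C → 0 = 0
C3: 4C → 0 = 0
C4: 2C, 2H → 0 − 2 = -2
C5: 4C → 0 = 0
C6: 3C, 1Cl → 0 + 1 = +1
Sum = +3 + 0 + 0 − 2 + 0 + 1 = +2.

+2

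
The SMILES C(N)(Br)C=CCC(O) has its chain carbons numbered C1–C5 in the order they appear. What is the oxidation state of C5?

-1

C5 has one bond to C (0), one bond to H (-1), one bond to H (-1), one bond to O (+1).
Oxidation state = 0 − 1 − 1 + 1 = -1.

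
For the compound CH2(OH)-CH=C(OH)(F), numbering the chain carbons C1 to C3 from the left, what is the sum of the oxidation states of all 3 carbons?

0

Tallying each carbon's bonds:
C1: 1C, 2H, 1O → 0 − 2 + 1 = -1
C2: 3C, 1H → 0 − 1 = -1
C3: 2C, 1O, 1F → 0 + 1 + 1 = +2
Sum = -1 − 1 + 2 = 0.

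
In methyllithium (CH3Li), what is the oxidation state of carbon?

The carbon has one bond to H (-1), one bond to H (-1), one bond to H (-1), one bond to Li (-1).
Oxidation state = -1 − 1 − 1 − 1 = -4.

-4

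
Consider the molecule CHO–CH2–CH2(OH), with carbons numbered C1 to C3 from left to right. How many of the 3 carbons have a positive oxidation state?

1

Tallying each carbon's bonds:
C1: 1C, 1H, 2O → 0 − 1 + 2 = +1
C2: 2C, 2H → 0 − 2 = -2
C3: 1C, 2H, 1O → 0 − 2 + 1 = -1
1 carbon (C1) meets the condition.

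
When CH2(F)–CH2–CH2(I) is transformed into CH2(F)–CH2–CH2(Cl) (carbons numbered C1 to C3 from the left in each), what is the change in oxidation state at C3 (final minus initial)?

0

Before: C3 has 1 bond to C, 2 bonds to H, 1 bond to I → oxidation state -1.
After: C3 has 1 bond to C, 2 bonds to H, 1 bond to Cl → oxidation state -1.
Δ = -1 − (-1) = 0, so no net redox change at C3.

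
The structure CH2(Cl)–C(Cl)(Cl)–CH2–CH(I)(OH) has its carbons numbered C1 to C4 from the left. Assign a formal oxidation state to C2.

+2

C2 has one bond to C (0), one bond to C (0), one bond to Cl (+1), one bond to Cl (+1).
Oxidation state = 0 + 0 + 1 + 1 = +2.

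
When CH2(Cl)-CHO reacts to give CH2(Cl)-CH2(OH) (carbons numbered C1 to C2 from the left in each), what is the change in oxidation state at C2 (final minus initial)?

-2

Before: C2 has 1 bond to C, 1 bond to H, 2 bonds to O → oxidation state +1.
After: C2 has 1 bond to C, 2 bonds to H, 1 bond to O → oxidation state -1.
Δ = -1 − (+1) = -2, so this is a reduction at C2.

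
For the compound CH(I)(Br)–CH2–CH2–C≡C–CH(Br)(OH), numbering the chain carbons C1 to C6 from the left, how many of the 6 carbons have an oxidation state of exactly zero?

Assign +1 per bond to O/N/halogen, −1 per bond to H or an electropositive element, and 0 per bond to carbon. Tallying each carbon:
C1: 1C, 1H, 1Br, 1I → 0 − 1 + 1 + 1 = +1
C2: 2C, 2H → 0 − 2 = -2
C3: 2C, 2H → 0 − 2 = -2
C4: 4C → 0 = 0
C5: 4C → 0 = 0
C6: 1C, 1H, 1O, 1Br → 0 − 1 + 1 + 1 = +1
2 carbons (C4, C5) meet the condition.

2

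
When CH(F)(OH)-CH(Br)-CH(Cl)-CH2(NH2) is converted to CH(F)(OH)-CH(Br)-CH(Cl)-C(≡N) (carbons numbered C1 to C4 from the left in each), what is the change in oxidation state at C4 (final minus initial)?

Before: C4 has 1 bond to C, 2 bonds to H, 1 bond to N → oxidation state -1.
After: C4 has 1 bond to C, 3 bonds to N → oxidation state +3.
Δ = +3 − (-1) = +4, so this is an oxidation at C4.

+4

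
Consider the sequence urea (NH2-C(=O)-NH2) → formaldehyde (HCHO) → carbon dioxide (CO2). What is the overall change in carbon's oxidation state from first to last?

0

Carbon oxidation states along the series — urea: +4, formaldehyde: 0, carbon dioxide: +4.
Net change = +4 − (+4) = 0.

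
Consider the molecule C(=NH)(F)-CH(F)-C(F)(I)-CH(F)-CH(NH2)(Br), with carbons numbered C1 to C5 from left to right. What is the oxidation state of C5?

+1

C5 has one bond to C (0), one bond to H (-1), one bond to N (+1), one bond to Br (+1).
Oxidation state = 0 − 1 + 1 + 1 = +1.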